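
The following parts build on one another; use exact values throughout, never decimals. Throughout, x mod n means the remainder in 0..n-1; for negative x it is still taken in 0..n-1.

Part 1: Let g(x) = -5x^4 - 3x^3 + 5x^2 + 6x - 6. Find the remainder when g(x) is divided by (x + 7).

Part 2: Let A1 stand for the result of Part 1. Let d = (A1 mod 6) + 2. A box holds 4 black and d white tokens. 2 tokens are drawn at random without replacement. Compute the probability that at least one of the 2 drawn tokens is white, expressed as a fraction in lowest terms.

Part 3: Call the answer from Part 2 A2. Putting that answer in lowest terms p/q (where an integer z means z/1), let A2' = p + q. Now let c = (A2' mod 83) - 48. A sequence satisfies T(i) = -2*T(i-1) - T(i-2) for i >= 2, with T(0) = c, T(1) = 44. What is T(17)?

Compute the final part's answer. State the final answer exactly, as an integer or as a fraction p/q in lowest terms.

Part 1: remainder = value at the root: -5*(-7)^4 - 3*(-7)^3 + 5*(-7)^2 + 6*(-7)^1 - 6 = (-12005) + (1029) + (245) + (-42) + (-6) = -10779; answer -10779
Part 2: A1 = -10779; d = 5; total draws C(9,2) = 36; complement C(4,2) = 6; favorable 36 - 6 = 30; P = 5/6; answer 5/6
Part 3: A2 = 5/6; threaded value p + q = 11; c = -37; T(2) = -2*(44) - 1*(-37) = -51; iterating: T(2)=-51, T(3)=58, T(4)=-65, T(5)=72, T(6)=-79, T(7)=86, T(8)=-93, T(9)=100, T(10)=-107, T(11)=114, T(12)=-121, T(13)=128, T(14)=-135, T(15)=142, T(16)=-149, T(17)=156; answer 156

156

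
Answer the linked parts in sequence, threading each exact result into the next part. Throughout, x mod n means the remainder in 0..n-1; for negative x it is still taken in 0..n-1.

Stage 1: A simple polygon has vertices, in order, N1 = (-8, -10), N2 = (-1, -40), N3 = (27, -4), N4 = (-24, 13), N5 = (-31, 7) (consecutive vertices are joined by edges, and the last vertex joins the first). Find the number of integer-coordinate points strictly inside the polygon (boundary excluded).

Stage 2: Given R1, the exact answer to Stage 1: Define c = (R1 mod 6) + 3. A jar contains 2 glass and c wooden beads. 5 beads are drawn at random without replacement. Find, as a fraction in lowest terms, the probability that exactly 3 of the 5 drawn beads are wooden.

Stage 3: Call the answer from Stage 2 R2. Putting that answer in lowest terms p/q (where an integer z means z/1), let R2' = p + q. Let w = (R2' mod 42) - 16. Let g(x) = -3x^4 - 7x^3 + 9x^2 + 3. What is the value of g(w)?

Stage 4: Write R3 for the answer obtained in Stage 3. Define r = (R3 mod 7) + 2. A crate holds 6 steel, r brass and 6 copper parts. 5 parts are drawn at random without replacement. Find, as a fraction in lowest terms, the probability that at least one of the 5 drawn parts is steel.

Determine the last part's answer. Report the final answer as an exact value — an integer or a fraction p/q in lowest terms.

409/442

Stage 1: cross terms: (-8*-40 - -1*-10)=310, (-1*-4 - 27*-40)=1084, (27*13 - -24*-4)=255, (-24*7 - -31*13)=235, (-31*-10 - -8*7)=366; twice the area = |2250| = 2250; area = 1125; boundary points = 1 + 4 + 17 + 1 + 1 = 24; strictly interior points = area - boundary/2 + 1 = 1114; answer 1114
Stage 2: R1 = 1114; c = 7; total draws C(9,5) = 126; favorable C(7,3)*C(2,2) = 35; P = 5/18; answer 5/18
Stage 3: R2 = 5/18; threaded value p + q = 23; w = 7; -3*(7)^4 - 7*(7)^3 + 9*(7)^2 + 3 = (-7203) + (-2401) + (441) + (3) = -9160; answer -9160
Stage 4: R3 = -9160; r = 5; total draws C(17,5) = 6188; complement C(11,5) = 462; favorable 6188 - 462 = 5726; P = 409/442; answer 409/442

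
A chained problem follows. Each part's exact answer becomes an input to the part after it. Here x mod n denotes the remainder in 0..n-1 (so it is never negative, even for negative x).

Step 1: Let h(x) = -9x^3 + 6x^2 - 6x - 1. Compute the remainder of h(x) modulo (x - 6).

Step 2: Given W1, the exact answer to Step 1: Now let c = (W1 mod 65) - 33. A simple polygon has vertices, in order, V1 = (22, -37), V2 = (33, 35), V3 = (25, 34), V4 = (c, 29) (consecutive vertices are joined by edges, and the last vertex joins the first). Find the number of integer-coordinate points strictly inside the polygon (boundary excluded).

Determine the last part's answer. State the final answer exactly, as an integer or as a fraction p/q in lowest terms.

Step 1: remainder = value at the root: -9*(6)^3 + 6*(6)^2 - 6*(6)^1 - 1 = (-1944) + (216) + (-36) + (-1) = -1765; answer -1765
Step 2: W1 = -1765; c = 22; cross terms: (22*35 - 33*-37)=1991, (33*34 - 25*35)=247, (25*29 - 22*34)=-23, (22*-37 - 22*29)=-1452; twice the area = |763| = 763; area = 763/2; boundary points = 1 + 1 + 1 + 66 = 69; strictly interior points = area - boundary/2 + 1 = 348; answer 348

348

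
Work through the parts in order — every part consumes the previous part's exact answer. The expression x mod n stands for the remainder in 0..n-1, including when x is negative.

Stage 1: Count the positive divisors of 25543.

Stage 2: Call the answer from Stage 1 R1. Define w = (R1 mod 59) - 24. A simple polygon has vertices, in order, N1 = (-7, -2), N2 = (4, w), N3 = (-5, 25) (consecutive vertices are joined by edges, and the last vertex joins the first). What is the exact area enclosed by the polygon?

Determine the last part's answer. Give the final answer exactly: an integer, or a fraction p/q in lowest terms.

325/2

Stage 1: 25543 = 7 * 41 * 89; number of divisors = (1+1) * (1+1) * (1+1) = 8; answer 8
Stage 2: R1 = 8; w = -16; cross terms: (-7*-16 - 4*-2)=120, (4*25 - -5*-16)=20, (-5*-2 - -7*25)=185; twice the area = |325| = 325; area = 325/2; answer 325/2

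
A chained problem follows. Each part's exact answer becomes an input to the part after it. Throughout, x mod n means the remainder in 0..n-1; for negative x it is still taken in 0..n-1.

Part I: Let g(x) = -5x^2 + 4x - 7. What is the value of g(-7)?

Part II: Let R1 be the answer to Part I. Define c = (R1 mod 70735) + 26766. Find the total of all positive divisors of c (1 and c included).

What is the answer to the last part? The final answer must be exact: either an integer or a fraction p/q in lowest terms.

135360

Part I: -5*(-7)^2 + 4*(-7)^1 - 7 = (-245) + (-28) + (-7) = -280; answer -280
Part II: R1 = -280; c = 97221; 97221 = 3 * 23 * 1409; sigma = (1 + 3) * (1 + 23) * (1 + 1409) = 4 * 24 * 1410 = 135360; answer 135360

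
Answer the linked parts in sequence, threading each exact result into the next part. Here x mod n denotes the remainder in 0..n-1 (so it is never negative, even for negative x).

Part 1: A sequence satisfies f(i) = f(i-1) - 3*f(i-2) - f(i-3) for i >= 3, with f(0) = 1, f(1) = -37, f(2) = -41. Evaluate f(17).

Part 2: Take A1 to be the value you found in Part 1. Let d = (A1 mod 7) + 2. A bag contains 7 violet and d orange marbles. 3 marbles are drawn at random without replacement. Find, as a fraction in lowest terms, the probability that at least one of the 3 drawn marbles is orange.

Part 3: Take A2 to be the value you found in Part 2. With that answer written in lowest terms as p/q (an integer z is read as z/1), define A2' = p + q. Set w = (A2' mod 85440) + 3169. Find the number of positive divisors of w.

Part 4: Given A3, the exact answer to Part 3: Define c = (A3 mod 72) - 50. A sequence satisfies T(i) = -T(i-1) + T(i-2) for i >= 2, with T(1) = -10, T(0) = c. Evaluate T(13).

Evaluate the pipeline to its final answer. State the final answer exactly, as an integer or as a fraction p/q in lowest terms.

Part 1: f(3) = 1*(-41) - 3*(-37) - 1*(1) = 69; iterating: f(3)=69, f(4)=229, f(5)=63, f(6)=-693, f(7)=-1111, f(8)=905, f(9)=4931, f(10)=3327, f(11)=-12371, f(12)=-27283, f(13)=6503, f(14)=100723, f(15)=108497, f(16)=-200175, f(17)=-626389; answer -626389
Part 2: A1 = -626389; d = 8; total draws C(15,3) = 455; complement C(7,3) = 35; favorable 455 - 35 = 420; P = 12/13; answer 12/13
Part 3: A2 = 12/13; threaded value p + q = 25; w = 3194; 3194 = 2 * 1597; number of divisors = (1+1) * (1+1) = 4; answer 4
Part 4: A3 = 4; c = -46; T(2) = -1*(-10) + 1*(-46) = -36; iterating: T(2)=-36, T(3)=26, T(4)=-62, T(5)=88, T(6)=-150, T(7)=238, T(8)=-388, T(9)=626, T(10)=-1014, T(11)=1640, T(12)=-2654, T(13)=4294; answer 4294

4294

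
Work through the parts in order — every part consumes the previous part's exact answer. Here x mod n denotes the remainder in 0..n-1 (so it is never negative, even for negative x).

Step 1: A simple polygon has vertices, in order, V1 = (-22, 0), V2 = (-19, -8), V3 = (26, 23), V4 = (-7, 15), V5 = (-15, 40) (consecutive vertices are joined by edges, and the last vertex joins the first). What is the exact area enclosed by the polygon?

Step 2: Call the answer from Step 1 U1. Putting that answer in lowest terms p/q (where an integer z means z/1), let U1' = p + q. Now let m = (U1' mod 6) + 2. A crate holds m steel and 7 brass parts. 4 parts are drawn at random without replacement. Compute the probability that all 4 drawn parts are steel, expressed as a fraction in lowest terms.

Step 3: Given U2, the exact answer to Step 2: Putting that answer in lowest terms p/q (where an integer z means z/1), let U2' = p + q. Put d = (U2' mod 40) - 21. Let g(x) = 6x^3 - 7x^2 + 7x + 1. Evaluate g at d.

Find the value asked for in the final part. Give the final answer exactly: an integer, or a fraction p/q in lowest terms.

Step 1: cross terms: (-22*-8 - -19*0)=176, (-19*23 - 26*-8)=-229, (26*15 - -7*23)=551, (-7*40 - -15*15)=-55, (-15*0 - -22*40)=880; twice the area = |1323| = 1323; area = 1323/2; answer 1323/2
Step 2: U1 = 1323/2; threaded value p + q = 1325; m = 7; total draws C(14,4) = 1001; favorable C(7,4) = 35; P = 5/143; answer 5/143
Step 3: U2 = 5/143; threaded value p + q = 148; d = 7; 6*(7)^3 - 7*(7)^2 + 7*(7)^1 + 1 = (2058) + (-343) + (49) + (1) = 1765; answer 1765

1765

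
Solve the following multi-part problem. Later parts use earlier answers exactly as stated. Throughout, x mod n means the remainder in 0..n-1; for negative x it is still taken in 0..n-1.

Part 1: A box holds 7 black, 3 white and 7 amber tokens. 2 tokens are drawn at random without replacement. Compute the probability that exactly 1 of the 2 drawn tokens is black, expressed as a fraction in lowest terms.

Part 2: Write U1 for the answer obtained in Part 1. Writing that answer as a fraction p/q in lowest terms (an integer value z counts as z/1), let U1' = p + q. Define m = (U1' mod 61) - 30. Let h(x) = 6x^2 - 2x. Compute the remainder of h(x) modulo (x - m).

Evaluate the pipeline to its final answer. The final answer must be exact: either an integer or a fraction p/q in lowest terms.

Part 1: total draws C(17,2) = 136; favorable C(7,1)*C(10,1) = 70; P = 35/68; answer 35/68
Part 2: U1 = 35/68; threaded value p + q = 103; m = 12; remainder = value at the root: 6*(12)^2 - 2*(12)^1 = (864) + (-24) = 840; answer 840

840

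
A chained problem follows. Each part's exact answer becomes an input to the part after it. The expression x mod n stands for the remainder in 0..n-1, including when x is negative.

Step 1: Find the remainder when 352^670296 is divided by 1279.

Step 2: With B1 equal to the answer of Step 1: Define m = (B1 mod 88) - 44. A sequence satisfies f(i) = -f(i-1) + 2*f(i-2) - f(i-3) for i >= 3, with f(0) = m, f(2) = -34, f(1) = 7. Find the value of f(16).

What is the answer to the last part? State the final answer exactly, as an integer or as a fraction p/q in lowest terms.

Step 1: squarings mod 1279: 352^1=352, 352^2=1120, 352^4=980, 352^8=1150, 352^16=14, 352^32=196, 352^64=46, 352^128=837, 352^256=956, 352^512=730, 352^1024=836, 352^2048=562, 352^4096=1210, 352^8192=924, 352^16384=683, 352^32768=933, 352^65536=769, 352^131072=463, 352^262144=776, 352^524288=1046; 352^670296 = 352^8 * 352^16 * 352^64 * 352^512 * 352^2048 * 352^4096 * 352^8192 * 352^131072 * 352^524288 = 523 (mod 1279); answer 523
Step 2: B1 = 523; m = 39; f(3) = -1*(-34) + 2*(7) - 1*(39) = 9; iterating: f(3)=9, f(4)=-84, f(5)=136, f(6)=-313, f(7)=669, f(8)=-1431, f(9)=3082, f(10)=-6613, f(11)=14208, f(12)=-30516, f(13)=65545, f(14)=-140785, f(15)=302391, f(16)=-649506; answer -649506

-649506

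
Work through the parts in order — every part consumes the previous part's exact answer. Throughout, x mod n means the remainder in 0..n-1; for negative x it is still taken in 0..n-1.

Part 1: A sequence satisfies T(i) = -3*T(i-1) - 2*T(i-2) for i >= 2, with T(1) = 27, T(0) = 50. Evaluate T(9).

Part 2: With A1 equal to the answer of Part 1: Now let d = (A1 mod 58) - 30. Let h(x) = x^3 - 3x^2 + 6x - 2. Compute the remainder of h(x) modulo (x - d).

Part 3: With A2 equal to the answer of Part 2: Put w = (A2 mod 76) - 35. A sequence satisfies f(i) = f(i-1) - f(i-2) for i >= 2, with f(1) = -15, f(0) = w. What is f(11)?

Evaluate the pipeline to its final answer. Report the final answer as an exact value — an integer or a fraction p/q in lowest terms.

Part 1: T(2) = -3*(27) - 2*(50) = -181; iterating: T(2)=-181, T(3)=489, T(4)=-1105, T(5)=2337, T(6)=-4801, T(7)=9729, T(8)=-19585, T(9)=39297; answer 39297
Part 2: A1 = 39297; d = 1; remainder = value at the root: 1*(1)^3 - 3*(1)^2 + 6*(1)^1 - 2 = (1) + (-3) + (6) + (-2) = 2; answer 2
Part 3: A2 = 2; w = -33; f(2) = 1*(-15) - 1*(-33) = 18; iterating: f(2)=18, f(3)=33, f(4)=15, f(5)=-18, f(6)=-33, f(7)=-15, f(8)=18, f(9)=33, f(10)=15, f(11)=-18; answer -18

-18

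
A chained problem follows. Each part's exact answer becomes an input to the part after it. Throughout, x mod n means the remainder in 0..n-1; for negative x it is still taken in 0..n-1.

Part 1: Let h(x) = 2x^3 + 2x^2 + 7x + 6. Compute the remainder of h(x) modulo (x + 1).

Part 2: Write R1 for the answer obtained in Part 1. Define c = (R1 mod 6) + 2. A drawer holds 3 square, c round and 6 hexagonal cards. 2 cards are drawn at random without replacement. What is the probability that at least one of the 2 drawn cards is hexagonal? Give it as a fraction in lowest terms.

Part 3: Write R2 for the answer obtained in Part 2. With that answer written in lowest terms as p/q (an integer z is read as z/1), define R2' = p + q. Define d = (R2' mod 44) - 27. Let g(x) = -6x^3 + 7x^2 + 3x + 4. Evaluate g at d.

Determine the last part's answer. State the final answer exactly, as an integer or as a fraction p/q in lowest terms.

17798

Part 1: remainder = value at the root: 2*(-1)^3 + 2*(-1)^2 + 7*(-1)^1 + 6 = (-2) + (2) + (-7) + (6) = -1; answer -1
Part 2: R1 = -1; c = 7; total draws C(16,2) = 120; complement C(10,2) = 45; favorable 120 - 45 = 75; P = 5/8; answer 5/8
Part 3: R2 = 5/8; threaded value p + q = 13; d = -14; -6*(-14)^3 + 7*(-14)^2 + 3*(-14)^1 + 4 = (16464) + (1372) + (-42) + (4) = 17798; answer 17798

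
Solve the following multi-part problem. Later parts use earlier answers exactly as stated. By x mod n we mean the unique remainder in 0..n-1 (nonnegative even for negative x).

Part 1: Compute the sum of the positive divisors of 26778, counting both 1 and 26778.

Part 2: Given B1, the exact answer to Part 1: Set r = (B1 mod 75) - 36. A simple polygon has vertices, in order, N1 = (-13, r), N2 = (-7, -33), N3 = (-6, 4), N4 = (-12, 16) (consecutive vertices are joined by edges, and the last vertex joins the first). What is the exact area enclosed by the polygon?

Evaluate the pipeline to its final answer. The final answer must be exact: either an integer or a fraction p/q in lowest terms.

453/2

Part 1: 26778 = 2 * 3 * 4463; sigma = (1 + 2) * (1 + 3) * (1 + 4463) = 3 * 4 * 4464 = 53568; answer 53568
Part 2: B1 = 53568; r = -18; cross terms: (-13*-33 - -7*-18)=303, (-7*4 - -6*-33)=-226, (-6*16 - -12*4)=-48, (-12*-18 - -13*16)=424; twice the area = |453| = 453; area = 453/2; answer 453/2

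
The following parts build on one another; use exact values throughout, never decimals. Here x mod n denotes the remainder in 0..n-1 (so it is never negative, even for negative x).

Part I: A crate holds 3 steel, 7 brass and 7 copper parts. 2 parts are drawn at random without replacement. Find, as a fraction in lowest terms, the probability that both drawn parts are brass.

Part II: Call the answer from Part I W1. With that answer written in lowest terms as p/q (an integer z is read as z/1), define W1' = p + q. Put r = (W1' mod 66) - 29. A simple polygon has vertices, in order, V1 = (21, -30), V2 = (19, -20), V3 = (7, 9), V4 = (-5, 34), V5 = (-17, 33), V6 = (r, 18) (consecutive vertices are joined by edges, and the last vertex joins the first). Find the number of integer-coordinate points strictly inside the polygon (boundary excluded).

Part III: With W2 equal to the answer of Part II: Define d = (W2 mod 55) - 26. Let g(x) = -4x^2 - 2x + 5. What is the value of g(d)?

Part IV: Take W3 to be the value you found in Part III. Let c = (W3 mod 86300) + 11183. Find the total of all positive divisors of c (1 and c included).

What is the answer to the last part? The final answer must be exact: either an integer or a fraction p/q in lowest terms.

302400

Part I: total draws C(17,2) = 136; favorable C(7,2) = 21; P = 21/136; answer 21/136
Part II: W1 = 21/136; threaded value p + q = 157; r = -4; cross terms: (21*-20 - 19*-30)=150, (19*9 - 7*-20)=311, (7*34 - -5*9)=283, (-5*33 - -17*34)=413, (-17*18 - -4*33)=-174, (-4*-30 - 21*18)=-258; twice the area = |725| = 725; area = 725/2; boundary points = 2 + 1 + 1 + 1 + 1 + 1 = 7; strictly interior points = area - boundary/2 + 1 = 360; answer 360
Part III: W2 = 360; d = 4; -4*(4)^2 - 2*(4)^1 + 5 = (-64) + (-8) + (5) = -67; answer -67
Part IV: W3 = -67; c = 97416; 97416 = 2^3 * 3^3 * 11 * 41; sigma = (1 + 2 + 4 + 8) * (1 + 3 + 9 + 27) * (1 + 11) * (1 + 41) = 15 * 40 * 12 * 42 = 302400; answer 302400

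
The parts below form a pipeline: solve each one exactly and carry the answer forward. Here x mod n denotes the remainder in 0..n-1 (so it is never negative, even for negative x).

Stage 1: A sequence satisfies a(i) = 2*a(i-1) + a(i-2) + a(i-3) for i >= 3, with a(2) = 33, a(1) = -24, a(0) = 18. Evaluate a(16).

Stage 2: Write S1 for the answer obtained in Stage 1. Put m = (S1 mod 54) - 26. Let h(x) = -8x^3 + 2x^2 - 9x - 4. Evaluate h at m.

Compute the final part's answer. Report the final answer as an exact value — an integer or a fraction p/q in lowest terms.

-17359

Stage 1: a(3) = 2*(33) + 1*(-24) + 1*(18) = 60; iterating: a(3)=60, a(4)=129, a(5)=351, a(6)=891, a(7)=2262, a(8)=5766, a(9)=14685, a(10)=37398, a(11)=95247, a(12)=242577, a(13)=617799, a(14)=1573422, a(15)=4007220, a(16)=10205661; answer 10205661
Stage 2: S1 = 10205661; m = 13; -8*(13)^3 + 2*(13)^2 - 9*(13)^1 - 4 = (-17576) + (338) + (-117) + (-4) = -17359; answer -17359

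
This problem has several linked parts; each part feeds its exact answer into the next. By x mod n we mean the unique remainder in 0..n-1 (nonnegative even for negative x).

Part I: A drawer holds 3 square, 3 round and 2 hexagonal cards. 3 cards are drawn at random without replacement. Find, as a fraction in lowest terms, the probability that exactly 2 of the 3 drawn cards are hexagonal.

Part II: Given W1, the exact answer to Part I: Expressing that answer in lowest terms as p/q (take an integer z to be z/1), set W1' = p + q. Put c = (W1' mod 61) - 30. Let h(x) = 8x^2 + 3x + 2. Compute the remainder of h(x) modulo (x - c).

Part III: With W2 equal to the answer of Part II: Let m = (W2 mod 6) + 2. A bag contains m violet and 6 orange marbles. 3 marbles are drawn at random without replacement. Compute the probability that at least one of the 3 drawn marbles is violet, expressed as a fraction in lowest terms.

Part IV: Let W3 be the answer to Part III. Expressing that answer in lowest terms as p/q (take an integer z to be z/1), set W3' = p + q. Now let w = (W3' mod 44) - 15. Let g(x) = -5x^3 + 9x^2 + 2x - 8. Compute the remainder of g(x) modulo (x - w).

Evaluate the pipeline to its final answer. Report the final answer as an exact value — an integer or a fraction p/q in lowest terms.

-48848

Part I: total draws C(8,3) = 56; favorable C(2,2)*C(6,1) = 6; P = 3/28; answer 3/28
Part II: W1 = 3/28; threaded value p + q = 31; c = 1; remainder = value at the root: 8*(1)^2 + 3*(1)^1 + 2 = (8) + (3) + (2) = 13; answer 13
Part III: W2 = 13; m = 3; total draws C(9,3) = 84; complement C(6,3) = 20; favorable 84 - 20 = 64; P = 16/21; answer 16/21
Part IV: W3 = 16/21; threaded value p + q = 37; w = 22; remainder = value at the root: -5*(22)^3 + 9*(22)^2 + 2*(22)^1 - 8 = (-53240) + (4356) + (44) + (-8) = -48848; answer -48848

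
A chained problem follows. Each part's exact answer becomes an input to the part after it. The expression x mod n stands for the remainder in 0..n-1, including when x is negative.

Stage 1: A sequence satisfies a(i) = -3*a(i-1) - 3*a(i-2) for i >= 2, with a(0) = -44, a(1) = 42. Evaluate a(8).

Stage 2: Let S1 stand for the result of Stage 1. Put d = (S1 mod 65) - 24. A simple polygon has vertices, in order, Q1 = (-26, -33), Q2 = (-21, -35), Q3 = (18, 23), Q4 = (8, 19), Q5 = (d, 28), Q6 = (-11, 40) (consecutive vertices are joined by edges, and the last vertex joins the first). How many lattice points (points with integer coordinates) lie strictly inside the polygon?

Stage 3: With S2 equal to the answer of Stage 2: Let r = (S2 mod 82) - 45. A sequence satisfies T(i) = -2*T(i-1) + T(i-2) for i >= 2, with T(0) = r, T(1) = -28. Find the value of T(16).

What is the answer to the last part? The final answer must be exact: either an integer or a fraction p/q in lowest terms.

5772346

Stage 1: a(2) = -3*(42) - 3*(-44) = 6; iterating: a(2)=6, a(3)=-144, a(4)=414, a(5)=-810, a(6)=1188, a(7)=-1134, a(8)=-162; answer -162
Stage 2: S1 = -162; d = 9; cross terms: (-26*-35 - -21*-33)=217, (-21*23 - 18*-35)=147, (18*19 - 8*23)=158, (8*28 - 9*19)=53, (9*40 - -11*28)=668, (-11*-33 - -26*40)=1403; twice the area = |2646| = 2646; area = 1323; boundary points = 1 + 1 + 2 + 1 + 4 + 1 = 10; strictly interior points = area - boundary/2 + 1 = 1319; answer 1319
Stage 3: S2 = 1319; r = -38; T(2) = -2*(-28) + 1*(-38) = 18; iterating: T(2)=18, T(3)=-64, T(4)=146, T(5)=-356, T(6)=858, T(7)=-2072, T(8)=5002, T(9)=-12076, T(10)=29154, T(11)=-70384, T(12)=169922, T(13)=-410228, T(14)=990378, T(15)=-2390984, T(16)=5772346; answer 5772346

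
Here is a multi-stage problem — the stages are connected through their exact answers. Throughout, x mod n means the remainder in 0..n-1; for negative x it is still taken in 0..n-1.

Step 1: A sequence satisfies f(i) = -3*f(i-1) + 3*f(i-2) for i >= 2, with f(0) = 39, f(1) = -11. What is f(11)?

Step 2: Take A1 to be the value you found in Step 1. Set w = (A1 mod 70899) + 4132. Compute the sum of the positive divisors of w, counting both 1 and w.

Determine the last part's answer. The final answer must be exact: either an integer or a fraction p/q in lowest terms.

Step 1: f(2) = -3*(-11) + 3*(39) = 150; iterating: f(2)=150, f(3)=-483, f(4)=1899, f(5)=-7146, f(6)=27135, f(7)=-102843, f(8)=389934, f(9)=-1478331, f(10)=5604795, f(11)=-21249378; answer -21249378
Step 2: A1 = -21249378; w = 24454; 24454 = 2 * 12227; sigma = (1 + 2) * (1 + 12227) = 3 * 12228 = 36684; answer 36684

36684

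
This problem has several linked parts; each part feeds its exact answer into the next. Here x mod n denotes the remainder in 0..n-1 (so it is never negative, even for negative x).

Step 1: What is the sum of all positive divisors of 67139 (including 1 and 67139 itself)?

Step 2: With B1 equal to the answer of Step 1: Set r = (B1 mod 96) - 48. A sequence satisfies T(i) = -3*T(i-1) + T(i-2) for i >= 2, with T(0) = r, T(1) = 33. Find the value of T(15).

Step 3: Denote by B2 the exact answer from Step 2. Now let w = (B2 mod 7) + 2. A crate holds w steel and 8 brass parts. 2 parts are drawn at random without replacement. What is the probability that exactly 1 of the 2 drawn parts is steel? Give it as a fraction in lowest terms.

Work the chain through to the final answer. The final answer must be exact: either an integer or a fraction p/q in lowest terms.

Step 1: 67139 is prime, so its only divisors are 1 and 67139; sigma = 1 + 67139 = 67140; answer 67140
Step 2: B1 = 67140; r = -12; T(2) = -3*(33) + 1*(-12) = -111; iterating: T(2)=-111, T(3)=366, T(4)=-1209, T(5)=3993, T(6)=-13188, T(7)=43557, T(8)=-143859, T(9)=475134, T(10)=-1569261, T(11)=5182917, T(12)=-17118012, T(13)=56536953, T(14)=-186728871, T(15)=616723566; answer 616723566
Step 3: B2 = 616723566; w = 6; total draws C(14,2) = 91; favorable C(6,1)*C(8,1) = 48; P = 48/91; answer 48/91

48/91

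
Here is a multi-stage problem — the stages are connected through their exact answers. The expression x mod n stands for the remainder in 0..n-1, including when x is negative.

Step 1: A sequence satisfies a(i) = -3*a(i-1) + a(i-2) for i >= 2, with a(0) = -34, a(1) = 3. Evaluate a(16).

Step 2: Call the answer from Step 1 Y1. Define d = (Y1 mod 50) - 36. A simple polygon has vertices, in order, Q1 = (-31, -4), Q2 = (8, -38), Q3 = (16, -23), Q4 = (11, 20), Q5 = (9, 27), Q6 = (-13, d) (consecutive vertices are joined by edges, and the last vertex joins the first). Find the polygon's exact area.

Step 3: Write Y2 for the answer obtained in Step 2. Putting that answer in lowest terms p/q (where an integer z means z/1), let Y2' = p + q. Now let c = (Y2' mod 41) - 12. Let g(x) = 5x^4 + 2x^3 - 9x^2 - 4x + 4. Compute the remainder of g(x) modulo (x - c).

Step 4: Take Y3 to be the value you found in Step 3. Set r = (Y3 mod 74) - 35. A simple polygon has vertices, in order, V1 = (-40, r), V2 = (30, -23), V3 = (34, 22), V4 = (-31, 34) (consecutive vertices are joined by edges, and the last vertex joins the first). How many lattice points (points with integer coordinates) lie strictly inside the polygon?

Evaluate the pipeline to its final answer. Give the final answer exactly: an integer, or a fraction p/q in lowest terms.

Step 1: a(2) = -3*(3) + 1*(-34) = -43; iterating: a(2)=-43, a(3)=132, a(4)=-439, a(5)=1449, a(6)=-4786, a(7)=15807, a(8)=-52207, a(9)=172428, a(10)=-569491, a(11)=1880901, a(12)=-6212194, a(13)=20517483, a(14)=-67764643, a(15)=223811412, a(16)=-739198879; answer -739198879
Step 2: Y1 = -739198879; d = -15; cross terms: (-31*-38 - 8*-4)=1210, (8*-23 - 16*-38)=424, (16*20 - 11*-23)=573, (11*27 - 9*20)=117, (9*-15 - -13*27)=216, (-13*-4 - -31*-15)=-413; twice the area = |2127| = 2127; area = 2127/2; answer 2127/2
Step 3: Y2 = 2127/2; threaded value p + q = 2129; c = 26; remainder = value at the root: 5*(26)^4 + 2*(26)^3 - 9*(26)^2 - 4*(26)^1 + 4 = (2284880) + (35152) + (-6084) + (-104) + (4) = 2313848; answer 2313848
Step 4: Y3 = 2313848; r = -19; cross terms: (-40*-23 - 30*-19)=1490, (30*22 - 34*-23)=1442, (34*34 - -31*22)=1838, (-31*-19 - -40*34)=1949; twice the area = |6719| = 6719; area = 6719/2; boundary points = 2 + 1 + 1 + 1 = 5; strictly interior points = area - boundary/2 + 1 = 3358; answer 3358

3358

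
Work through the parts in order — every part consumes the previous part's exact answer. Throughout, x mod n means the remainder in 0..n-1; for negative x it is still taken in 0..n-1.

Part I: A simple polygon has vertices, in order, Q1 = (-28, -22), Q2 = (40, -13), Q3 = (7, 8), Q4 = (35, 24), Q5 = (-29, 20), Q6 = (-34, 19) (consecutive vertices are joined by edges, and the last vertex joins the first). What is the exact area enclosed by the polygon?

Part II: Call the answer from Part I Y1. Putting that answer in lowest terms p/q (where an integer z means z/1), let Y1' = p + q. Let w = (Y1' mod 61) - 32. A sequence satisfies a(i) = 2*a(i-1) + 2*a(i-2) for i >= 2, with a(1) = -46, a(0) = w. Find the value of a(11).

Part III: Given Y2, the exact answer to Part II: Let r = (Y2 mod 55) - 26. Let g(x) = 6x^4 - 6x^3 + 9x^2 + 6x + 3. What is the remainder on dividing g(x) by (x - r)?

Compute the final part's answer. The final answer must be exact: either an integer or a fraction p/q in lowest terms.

3258

Part I: cross terms: (-28*-13 - 40*-22)=1244, (40*8 - 7*-13)=411, (7*24 - 35*8)=-112, (35*20 - -29*24)=1396, (-29*19 - -34*20)=129, (-34*-22 - -28*19)=1280; twice the area = |4348| = 4348; area = 2174; answer 2174
Part II: Y1 = 2174; threaded value p + q = 2175; w = 8; a(2) = 2*(-46) + 2*(8) = -76; iterating: a(2)=-76, a(3)=-244, a(4)=-640, a(5)=-1768, a(6)=-4816, a(7)=-13168, a(8)=-35968, a(9)=-98272, a(10)=-268480, a(11)=-733504; answer -733504
Part III: Y2 = -733504; r = 5; remainder = value at the root: 6*(5)^4 - 6*(5)^3 + 9*(5)^2 + 6*(5)^1 + 3 = (3750) + (-750) + (225) + (30) + (3) = 3258; answer 3258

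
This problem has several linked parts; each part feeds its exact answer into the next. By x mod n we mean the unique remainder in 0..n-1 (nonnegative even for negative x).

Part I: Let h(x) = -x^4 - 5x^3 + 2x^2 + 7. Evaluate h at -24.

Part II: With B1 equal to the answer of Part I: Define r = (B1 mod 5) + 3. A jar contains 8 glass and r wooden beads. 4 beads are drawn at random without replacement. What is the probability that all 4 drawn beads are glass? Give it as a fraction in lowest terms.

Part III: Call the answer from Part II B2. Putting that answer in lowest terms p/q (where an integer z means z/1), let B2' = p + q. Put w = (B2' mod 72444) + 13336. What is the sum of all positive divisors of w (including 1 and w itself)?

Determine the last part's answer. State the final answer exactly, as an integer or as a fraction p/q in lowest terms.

16128

Part I: -1*(-24)^4 - 5*(-24)^3 + 2*(-24)^2 + 7 = (-331776) + (69120) + (1152) + (7) = -261497; answer -261497
Part II: B1 = -261497; r = 6; total draws C(14,4) = 1001; favorable C(8,4) = 70; P = 10/143; answer 10/143
Part III: B2 = 10/143; threaded value p + q = 153; w = 13489; 13489 = 7 * 41 * 47; sigma = (1 + 7) * (1 + 41) * (1 + 47) = 8 * 42 * 48 = 16128; answer 16128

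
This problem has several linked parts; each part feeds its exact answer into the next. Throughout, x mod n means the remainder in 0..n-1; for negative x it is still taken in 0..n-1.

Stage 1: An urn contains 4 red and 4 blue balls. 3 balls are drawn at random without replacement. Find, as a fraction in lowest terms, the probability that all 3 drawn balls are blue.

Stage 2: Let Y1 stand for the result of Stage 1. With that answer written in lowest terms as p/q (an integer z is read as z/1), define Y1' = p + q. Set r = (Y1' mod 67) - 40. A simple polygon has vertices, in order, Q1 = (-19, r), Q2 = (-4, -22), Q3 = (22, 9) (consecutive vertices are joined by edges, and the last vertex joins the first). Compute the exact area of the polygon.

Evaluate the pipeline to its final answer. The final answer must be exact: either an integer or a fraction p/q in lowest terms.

Stage 1: total draws C(8,3) = 56; favorable C(4,3) = 4; P = 1/14; answer 1/14
Stage 2: Y1 = 1/14; threaded value p + q = 15; r = -25; cross terms: (-19*-22 - -4*-25)=318, (-4*9 - 22*-22)=448, (22*-25 - -19*9)=-379; twice the area = |387| = 387; area = 387/2; answer 387/2

387/2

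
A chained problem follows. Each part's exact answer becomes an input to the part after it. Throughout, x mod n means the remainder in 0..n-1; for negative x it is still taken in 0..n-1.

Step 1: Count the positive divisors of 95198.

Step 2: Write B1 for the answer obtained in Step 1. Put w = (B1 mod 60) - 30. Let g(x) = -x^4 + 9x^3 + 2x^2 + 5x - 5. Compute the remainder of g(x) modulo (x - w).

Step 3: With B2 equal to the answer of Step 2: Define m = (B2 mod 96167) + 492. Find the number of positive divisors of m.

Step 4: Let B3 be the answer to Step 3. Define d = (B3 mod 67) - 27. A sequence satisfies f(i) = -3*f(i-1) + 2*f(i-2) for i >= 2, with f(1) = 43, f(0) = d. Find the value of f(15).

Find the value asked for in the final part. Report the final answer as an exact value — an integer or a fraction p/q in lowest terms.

Step 1: 95198 = 2 * 47599; number of divisors = (1+1) * (1+1) = 4; answer 4
Step 2: B1 = 4; w = -26; remainder = value at the root: -1*(-26)^4 + 9*(-26)^3 + 2*(-26)^2 + 5*(-26)^1 - 5 = (-456976) + (-158184) + (1352) + (-130) + (-5) = -613943; answer -613943
Step 3: B2 = -613943; m = 59718; 59718 = 2 * 3 * 37 * 269; number of divisors = (1+1) * (1+1) * (1+1) * (1+1) = 16; answer 16
Step 4: B3 = 16; d = -11; f(2) = -3*(43) + 2*(-11) = -151; iterating: f(2)=-151, f(3)=539, f(4)=-1919, f(5)=6835, f(6)=-24343, f(7)=86699, f(8)=-308783, f(9)=1099747, f(10)=-3916807, f(11)=13949915, f(12)=-49683359, f(13)=176949907, f(14)=-630216439, f(15)=2244549131; answer 2244549131

2244549131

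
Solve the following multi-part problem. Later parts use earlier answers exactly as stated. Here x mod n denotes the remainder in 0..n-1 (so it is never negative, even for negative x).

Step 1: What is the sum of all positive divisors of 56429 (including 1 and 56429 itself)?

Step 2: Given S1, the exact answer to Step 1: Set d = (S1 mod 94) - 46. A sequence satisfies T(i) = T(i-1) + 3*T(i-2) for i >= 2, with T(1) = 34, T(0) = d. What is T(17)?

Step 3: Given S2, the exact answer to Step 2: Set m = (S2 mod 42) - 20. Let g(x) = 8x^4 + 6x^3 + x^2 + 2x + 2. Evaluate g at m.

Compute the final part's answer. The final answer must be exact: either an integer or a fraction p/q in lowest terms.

Step 1: 56429 = 73 * 773; sigma = (1 + 73) * (1 + 773) = 74 * 774 = 57276; answer 57276
Step 2: S1 = 57276; d = -16; T(2) = 1*(34) + 3*(-16) = -14; iterating: T(2)=-14, T(3)=88, T(4)=46, T(5)=310, T(6)=448, T(7)=1378, T(8)=2722, T(9)=6856, T(10)=15022, T(11)=35590, T(12)=80656, T(13)=187426, T(14)=429394, T(15)=991672, T(16)=2279854, T(17)=5254870; answer 5254870
Step 3: S2 = 5254870; m = 20; 8*(20)^4 + 6*(20)^3 + 1*(20)^2 + 2*(20)^1 + 2 = (1280000) + (48000) + (400) + (40) + (2) = 1328442; answer 1328442

1328442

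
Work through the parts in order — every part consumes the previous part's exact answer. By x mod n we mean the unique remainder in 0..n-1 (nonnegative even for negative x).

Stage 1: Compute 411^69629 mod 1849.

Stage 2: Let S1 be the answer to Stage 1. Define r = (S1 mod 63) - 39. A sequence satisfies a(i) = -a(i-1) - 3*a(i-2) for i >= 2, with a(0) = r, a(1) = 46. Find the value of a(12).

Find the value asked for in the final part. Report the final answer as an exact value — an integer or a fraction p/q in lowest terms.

13892

Stage 1: squarings mod 1849: 411^1=411, 411^2=662, 411^4=31, 411^8=961, 411^16=870, 411^32=659, 411^64=1615, 411^128=1135, 411^256=1321, 411^512=1434, 411^1024=268, 411^2048=1562, 411^4096=1013, 411^8192=1823, 411^16384=676, 411^32768=273, 411^65536=569; 411^69629 = 411^1 * 411^4 * 411^8 * 411^16 * 411^32 * 411^64 * 411^128 * 411^256 * 411^512 * 411^1024 * 411^2048 * 411^65536 = 767 (mod 1849); answer 767
Stage 2: S1 = 767; r = -28; a(2) = -1*(46) - 3*(-28) = 38; iterating: a(2)=38, a(3)=-176, a(4)=62, a(5)=466, a(6)=-652, a(7)=-746, a(8)=2702, a(9)=-464, a(10)=-7642, a(11)=9034, a(12)=13892; answer 13892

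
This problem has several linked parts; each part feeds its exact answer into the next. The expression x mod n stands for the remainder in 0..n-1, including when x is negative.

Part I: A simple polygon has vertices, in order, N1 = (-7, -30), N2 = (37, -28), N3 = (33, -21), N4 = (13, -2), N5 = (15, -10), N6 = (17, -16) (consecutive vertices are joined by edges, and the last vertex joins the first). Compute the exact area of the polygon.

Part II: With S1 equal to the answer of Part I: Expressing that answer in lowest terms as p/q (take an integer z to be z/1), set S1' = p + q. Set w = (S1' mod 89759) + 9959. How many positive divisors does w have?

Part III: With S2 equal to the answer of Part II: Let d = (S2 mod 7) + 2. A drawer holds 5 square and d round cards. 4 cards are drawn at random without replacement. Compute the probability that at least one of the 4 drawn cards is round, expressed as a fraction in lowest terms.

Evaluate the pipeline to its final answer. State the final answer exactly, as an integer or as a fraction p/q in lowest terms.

65/66

Part I: cross terms: (-7*-28 - 37*-30)=1306, (37*-21 - 33*-28)=147, (33*-2 - 13*-21)=207, (13*-10 - 15*-2)=-100, (15*-16 - 17*-10)=-70, (17*-30 - -7*-16)=-622; twice the area = |868| = 868; area = 434; answer 434
Part II: S1 = 434; threaded value p + q = 435; w = 10394; 10394 = 2 * 5197; number of divisors = (1+1) * (1+1) = 4; answer 4
Part III: S2 = 4; d = 6; total draws C(11,4) = 330; complement C(5,4) = 5; favorable 330 - 5 = 325; P = 65/66; answer 65/66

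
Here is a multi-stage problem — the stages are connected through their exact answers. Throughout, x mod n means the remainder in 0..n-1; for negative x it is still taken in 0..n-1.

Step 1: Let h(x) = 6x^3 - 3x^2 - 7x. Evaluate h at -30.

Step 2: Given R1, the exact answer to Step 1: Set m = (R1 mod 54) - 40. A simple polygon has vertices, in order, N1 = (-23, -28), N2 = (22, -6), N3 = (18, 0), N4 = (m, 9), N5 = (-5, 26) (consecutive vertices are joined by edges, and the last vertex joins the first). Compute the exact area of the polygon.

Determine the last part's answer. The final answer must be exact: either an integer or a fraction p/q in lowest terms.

2015/2

Step 1: 6*(-30)^3 - 3*(-30)^2 - 7*(-30)^1 = (-162000) + (-2700) + (210) = -164490; answer -164490
Step 2: R1 = -164490; m = 8; cross terms: (-23*-6 - 22*-28)=754, (22*0 - 18*-6)=108, (18*9 - 8*0)=162, (8*26 - -5*9)=253, (-5*-28 - -23*26)=738; twice the area = |2015| = 2015; area = 2015/2; answer 2015/2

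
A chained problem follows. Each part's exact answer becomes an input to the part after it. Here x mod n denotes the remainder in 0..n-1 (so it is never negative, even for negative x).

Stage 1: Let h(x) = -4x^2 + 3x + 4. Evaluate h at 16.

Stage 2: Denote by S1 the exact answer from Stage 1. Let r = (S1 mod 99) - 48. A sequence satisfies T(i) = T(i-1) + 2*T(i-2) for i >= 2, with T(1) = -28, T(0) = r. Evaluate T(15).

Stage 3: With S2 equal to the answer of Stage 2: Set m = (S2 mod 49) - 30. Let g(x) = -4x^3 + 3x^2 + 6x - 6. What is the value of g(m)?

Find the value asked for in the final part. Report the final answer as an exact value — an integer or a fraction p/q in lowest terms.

9211

Stage 1: -4*(16)^2 + 3*(16)^1 + 4 = (-1024) + (48) + (4) = -972; answer -972
Stage 2: S1 = -972; r = -30; T(2) = 1*(-28) + 2*(-30) = -88; iterating: T(2)=-88, T(3)=-144, T(4)=-320, T(5)=-608, T(6)=-1248, T(7)=-2464, T(8)=-4960, T(9)=-9888, T(10)=-19808, T(11)=-39584, T(12)=-79200, T(13)=-158368, T(14)=-316768, T(15)=-633504; answer -633504
Stage 3: S2 = -633504; m = -13; -4*(-13)^3 + 3*(-13)^2 + 6*(-13)^1 - 6 = (8788) + (507) + (-78) + (-6) = 9211; answer 9211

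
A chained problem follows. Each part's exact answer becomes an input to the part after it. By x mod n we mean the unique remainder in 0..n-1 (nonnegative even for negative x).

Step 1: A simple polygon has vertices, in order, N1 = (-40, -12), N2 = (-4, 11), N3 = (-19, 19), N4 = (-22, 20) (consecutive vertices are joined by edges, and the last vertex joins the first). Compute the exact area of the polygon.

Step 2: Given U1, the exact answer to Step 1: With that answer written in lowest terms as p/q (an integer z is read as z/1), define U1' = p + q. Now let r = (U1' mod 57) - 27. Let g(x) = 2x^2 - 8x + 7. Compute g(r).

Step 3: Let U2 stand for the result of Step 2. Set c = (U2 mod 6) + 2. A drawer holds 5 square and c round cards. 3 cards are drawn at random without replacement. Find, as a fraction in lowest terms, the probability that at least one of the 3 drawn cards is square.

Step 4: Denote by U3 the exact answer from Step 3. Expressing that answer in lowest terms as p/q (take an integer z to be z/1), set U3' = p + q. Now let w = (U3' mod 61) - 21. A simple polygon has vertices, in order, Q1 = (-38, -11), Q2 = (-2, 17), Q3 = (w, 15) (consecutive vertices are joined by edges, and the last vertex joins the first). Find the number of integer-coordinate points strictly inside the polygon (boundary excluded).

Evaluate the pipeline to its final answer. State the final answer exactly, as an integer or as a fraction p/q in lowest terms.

48

Step 1: cross terms: (-40*11 - -4*-12)=-488, (-4*19 - -19*11)=133, (-19*20 - -22*19)=38, (-22*-12 - -40*20)=1064; twice the area = |747| = 747; area = 747/2; answer 747/2
Step 2: U1 = 747/2; threaded value p + q = 749; r = -19; 2*(-19)^2 - 8*(-19)^1 + 7 = (722) + (152) + (7) = 881; answer 881
Step 3: U2 = 881; c = 7; total draws C(12,3) = 220; complement C(7,3) = 35; favorable 220 - 35 = 185; P = 37/44; answer 37/44
Step 4: U3 = 37/44; threaded value p + q = 81; w = -1; cross terms: (-38*17 - -2*-11)=-668, (-2*15 - -1*17)=-13, (-1*-11 - -38*15)=581; twice the area = |-100| = 100; area = 50; boundary points = 4 + 1 + 1 = 6; strictly interior points = area - boundary/2 + 1 = 48; answer 48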